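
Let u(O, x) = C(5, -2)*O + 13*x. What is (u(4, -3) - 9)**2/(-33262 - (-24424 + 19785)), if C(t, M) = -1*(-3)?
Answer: -432/9541 ≈ -0.045278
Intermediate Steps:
C(t, M) = 3
u(O, x) = 3*O + 13*x
(u(4, -3) - 9)**2/(-33262 - (-24424 + 19785)) = ((3*4 + 13*(-3)) - 9)**2/(-33262 - (-24424 + 19785)) = ((12 - 39) - 9)**2/(-33262 - 1*(-4639)) = (-27 - 9)**2/(-33262 + 4639) = (-36)**2/(-28623) = 1296*(-1/28623) = -432/9541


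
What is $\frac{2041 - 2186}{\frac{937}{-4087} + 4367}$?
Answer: $- \frac{592615}{17846992} \approx -0.033205$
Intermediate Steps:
$\frac{2041 - 2186}{\frac{937}{-4087} + 4367} = - \frac{145}{937 \left(- \frac{1}{4087}\right) + 4367} = - \frac{145}{- \frac{937}{4087} + 4367} = - \frac{145}{\frac{17846992}{4087}} = \left(-145\right) \frac{4087}{17846992} = - \frac{592615}{17846992}$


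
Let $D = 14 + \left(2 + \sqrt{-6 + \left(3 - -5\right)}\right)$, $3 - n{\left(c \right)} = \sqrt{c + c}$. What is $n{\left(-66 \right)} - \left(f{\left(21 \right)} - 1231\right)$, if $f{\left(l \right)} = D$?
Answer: $1218 - \sqrt{2} - 2 i \sqrt{33} \approx 1216.6 - 11.489 i$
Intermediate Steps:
$n{\left(c \right)} = 3 - \sqrt{2} \sqrt{c}$ ($n{\left(c \right)} = 3 - \sqrt{c + c} = 3 - \sqrt{2 c} = 3 - \sqrt{2} \sqrt{c}$)
$D = 16 + \sqrt{2}$ ($D = 14 + \left(2 + \sqrt{-6 + \left(3 + 5\right)}\right) = 14 + \left(2 + \sqrt{-6 + 8}\right) = 14 + \left(2 + \sqrt{2}\right) = 16 + \sqrt{2} \approx 17.414$)
$f{\left(l \right)} = 16 + \sqrt{2}$
$n{\left(-66 \right)} - \left(f{\left(21 \right)} - 1231\right) = \left(3 - \sqrt{2} \sqrt{-66}\right) - \left(\left(16 + \sqrt{2}\right) - 1231\right) = \left(3 - \sqrt{2} i \sqrt{66}\right) - \left(\left(16 + \sqrt{2}\right) - 1231\right) = \left(3 - 2 i \sqrt{33}\right) - \left(-1215 + \sqrt{2}\right) = \left(3 - 2 i \sqrt{33}\right) + \left(1215 - \sqrt{2}\right) = 1218 - \sqrt{2} - 2 i \sqrt{33}$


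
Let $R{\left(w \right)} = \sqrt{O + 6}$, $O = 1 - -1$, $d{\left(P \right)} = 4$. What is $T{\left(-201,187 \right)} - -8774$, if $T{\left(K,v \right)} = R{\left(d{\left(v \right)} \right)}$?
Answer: $8774 + 2 \sqrt{2} \approx 8776.8$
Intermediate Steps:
$O = 2$ ($O = 1 + 1 = 2$)
$R{\left(w \right)} = 2 \sqrt{2}$ ($R{\left(w \right)} = \sqrt{2 + 6} = \sqrt{8} = 2 \sqrt{2}$)
$T{\left(K,v \right)} = 2 \sqrt{2}$
$T{\left(-201,187 \right)} - -8774 = 2 \sqrt{2} - -8774 = 2 \sqrt{2} + 8774 = 8774 + 2 \sqrt{2}$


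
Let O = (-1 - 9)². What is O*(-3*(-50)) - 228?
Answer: 14772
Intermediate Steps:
O = 100 (O = (-10)² = 100)
O*(-3*(-50)) - 228 = 100*(-3*(-50)) - 228 = 100*150 - 228 = 15000 - 228 = 14772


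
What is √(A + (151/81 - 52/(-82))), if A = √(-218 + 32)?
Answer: √(340177 + 136161*I*√186)/369 ≈ 2.8604 + 2.384*I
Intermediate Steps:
A = I*√186 (A = √(-186) = I*√186 ≈ 13.638*I)
√(A + (151/81 - 52/(-82))) = √(I*√186 + (151/81 - 52/(-82))) = √(I*√186 + (151*(1/81) - 52*(-1/82))) = √(I*√186 + (151/81 + 26/41)) = √(I*√186 + 8297/3321) = √(8297/3321 + I*√186)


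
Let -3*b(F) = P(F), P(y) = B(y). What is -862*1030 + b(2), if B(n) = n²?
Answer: -2663584/3 ≈ -8.8786e+5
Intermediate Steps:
P(y) = y²
b(F) = -F²/3
-862*1030 + b(2) = -862*1030 - ⅓*2² = -887860 - ⅓*4 = -887860 - 4/3 = -2663584/3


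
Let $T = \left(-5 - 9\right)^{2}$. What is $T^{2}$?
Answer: $38416$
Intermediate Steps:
$T = 196$ ($T = \left(-14\right)^{2} = 196$)
$T^{2} = 196^{2} = 38416$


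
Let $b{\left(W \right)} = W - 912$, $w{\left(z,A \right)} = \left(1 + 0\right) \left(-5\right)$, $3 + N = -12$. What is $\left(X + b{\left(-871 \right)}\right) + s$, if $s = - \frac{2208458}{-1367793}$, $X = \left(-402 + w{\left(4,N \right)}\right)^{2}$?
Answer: $\frac{32019568028}{195399} \approx 1.6387 \cdot 10^{5}$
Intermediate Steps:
$N = -15$ ($N = -3 - 12 = -15$)
$w{\left(z,A \right)} = -5$ ($w{\left(z,A \right)} = 1 \left(-5\right) = -5$)
$X = 165649$ ($X = \left(-402 - 5\right)^{2} = \left(-407\right)^{2} = 165649$)
$b{\left(W \right)} = -912 + W$
$s = \frac{315494}{195399}$ ($s = \left(-2208458\right) \left(- \frac{1}{1367793}\right) = \frac{315494}{195399} \approx 1.6146$)
$\left(X + b{\left(-871 \right)}\right) + s = \left(165649 - 1783\right) + \frac{315494}{195399} = 163866 + \frac{315494}{195399} = \frac{32019568028}{195399}$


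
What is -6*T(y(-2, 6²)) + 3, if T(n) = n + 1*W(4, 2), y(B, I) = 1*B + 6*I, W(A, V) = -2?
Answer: -1269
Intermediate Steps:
y(B, I) = B + 6*I
T(n) = -2 + n (T(n) = n + 1*(-2) = n - 2 = -2 + n)
-6*T(y(-2, 6²)) + 3 = -6*(-2 + (-2 + 6*6²)) + 3 = -6*(-2 + (-2 + 6*36)) + 3 = -6*(-2 + (-2 + 216)) + 3 = -6*(-2 + 214) + 3 = -6*212 + 3 = -1272 + 3 = -1269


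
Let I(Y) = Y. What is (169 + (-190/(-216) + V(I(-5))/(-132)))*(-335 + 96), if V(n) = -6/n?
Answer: -241158409/5940 ≈ -40599.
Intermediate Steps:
(169 + (-190/(-216) + V(I(-5))/(-132)))*(-335 + 96) = (169 + (-190/(-216) - 6/(-5)/(-132)))*(-335 + 96) = (169 + (-190*(-1/216) - 6*(-⅕)*(-1/132)))*(-239) = (169 + (95/108 + (6/5)*(-1/132)))*(-239) = (169 + (95/108 - 1/110))*(-239) = (169 + 5171/5940)*(-239) = (1009031/5940)*(-239) = -241158409/5940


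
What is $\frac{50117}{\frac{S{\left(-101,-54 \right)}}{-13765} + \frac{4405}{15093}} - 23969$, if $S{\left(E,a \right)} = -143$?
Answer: $\frac{8906976212809}{62793124} \approx 1.4185 \cdot 10^{5}$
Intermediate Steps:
$\frac{50117}{\frac{S{\left(-101,-54 \right)}}{-13765} + \frac{4405}{15093}} - 23969 = \frac{50117}{- \frac{143}{-13765} + \frac{4405}{15093}} - 23969 = \frac{50117}{\left(-143\right) \left(- \frac{1}{13765}\right) + 4405 \cdot \frac{1}{15093}} - 23969 = \frac{50117}{\frac{143}{13765} + \frac{4405}{15093}} - 23969 = \frac{50117}{\frac{62793124}{207755145}} - 23969 = 50117 \cdot \frac{207755145}{62793124} - 23969 = \frac{10412064601965}{62793124} - 23969 = \frac{8906976212809}{62793124}$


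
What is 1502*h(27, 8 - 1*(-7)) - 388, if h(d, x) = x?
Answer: 22142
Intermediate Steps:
1502*h(27, 8 - 1*(-7)) - 388 = 1502*(8 - 1*(-7)) - 388 = 1502*(8 + 7) - 388 = 1502*15 - 388 = 22530 - 388 = 22142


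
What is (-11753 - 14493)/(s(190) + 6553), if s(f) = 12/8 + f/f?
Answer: -52492/13111 ≈ -4.0037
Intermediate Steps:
s(f) = 5/2 (s(f) = 12*(1/8) + 1 = 3/2 + 1 = 5/2)
(-11753 - 14493)/(s(190) + 6553) = (-11753 - 14493)/(5/2 + 6553) = -26246/13111/2 = -26246*2/13111 = -52492/13111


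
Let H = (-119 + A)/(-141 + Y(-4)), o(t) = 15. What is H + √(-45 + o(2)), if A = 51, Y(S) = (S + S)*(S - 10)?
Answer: 68/29 + I*√30 ≈ 2.3448 + 5.4772*I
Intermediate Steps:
Y(S) = 2*S*(-10 + S) (Y(S) = (2*S)*(-10 + S) = 2*S*(-10 + S))
H = 68/29 (H = (-119 + 51)/(-141 + 2*(-4)*(-10 - 4)) = -68/(-141 + 2*(-4)*(-14)) = -68/(-141 + 112) = -68/(-29) = -68*(-1/29) = 68/29 ≈ 2.3448)
H + √(-45 + o(2)) = 68/29 + √(-45 + 15) = 68/29 + √(-30) = 68/29 + I*√30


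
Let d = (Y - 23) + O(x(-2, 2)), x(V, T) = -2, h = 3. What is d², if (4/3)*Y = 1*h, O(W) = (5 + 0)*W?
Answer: 15129/16 ≈ 945.56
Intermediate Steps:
O(W) = 5*W
Y = 9/4 (Y = 3*(1*3)/4 = (¾)*3 = 9/4 ≈ 2.2500)
d = -123/4 (d = (9/4 - 23) + 5*(-2) = -83/4 - 10 = -123/4 ≈ -30.750)
d² = (-123/4)² = 15129/16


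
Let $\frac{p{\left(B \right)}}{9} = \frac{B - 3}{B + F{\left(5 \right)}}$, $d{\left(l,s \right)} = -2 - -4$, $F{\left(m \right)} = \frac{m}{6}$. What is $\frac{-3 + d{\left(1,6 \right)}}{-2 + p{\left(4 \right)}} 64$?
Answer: $464$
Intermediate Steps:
$F{\left(m \right)} = \frac{m}{6}$ ($F{\left(m \right)} = m \frac{1}{6} = \frac{m}{6}$)
$d{\left(l,s \right)} = 2$ ($d{\left(l,s \right)} = -2 + 4 = 2$)
$p{\left(B \right)} = \frac{9 \left(-3 + B\right)}{\frac{5}{6} + B}$ ($p{\left(B \right)} = 9 \frac{B - 3}{B + \frac{1}{6} \cdot 5} = 9 \frac{-3 + B}{B + \frac{5}{6}} = 9 \frac{-3 + B}{\frac{5}{6} + B} = \frac{9 \left(-3 + B\right)}{\frac{5}{6} + B}$)
$\frac{-3 + d{\left(1,6 \right)}}{-2 + p{\left(4 \right)}} 64 = \frac{-3 + 2}{-2 + \frac{54 \left(-3 + 4\right)}{5 + 6 \cdot 4}} \cdot 64 = - \frac{1}{-2 + 54 \frac{1}{5 + 24} \cdot 1} \cdot 64 = - \frac{1}{-2 + 54 \cdot \frac{1}{29} \cdot 1} \cdot 64 = - \frac{1}{-2 + \frac{54}{29}} \cdot 64 = - \frac{1}{- \frac{4}{29}} \cdot 64 = \left(-1\right) \left(- \frac{29}{4}\right) 64 = \frac{29}{4} \cdot 64 = 464$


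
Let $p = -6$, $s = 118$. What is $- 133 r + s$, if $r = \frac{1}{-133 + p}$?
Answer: $\frac{16535}{139} \approx 118.96$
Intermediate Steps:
$r = - \frac{1}{139}$ ($r = \frac{1}{-133 - 6} = \frac{1}{-139} = - \frac{1}{139} \approx -0.0071942$)
$- 133 r + s = \left(-133\right) \left(- \frac{1}{139}\right) + 118 = \frac{133}{139} + 118 = \frac{16535}{139}$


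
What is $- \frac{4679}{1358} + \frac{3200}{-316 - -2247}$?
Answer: $- \frac{4689549}{2622298} \approx -1.7883$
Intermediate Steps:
$- \frac{4679}{1358} + \frac{3200}{-316 - -2247} = \left(-4679\right) \frac{1}{1358} + \frac{3200}{-316 + 2247} = - \frac{4679}{1358} + \frac{3200}{1931} = - \frac{4689549}{2622298}$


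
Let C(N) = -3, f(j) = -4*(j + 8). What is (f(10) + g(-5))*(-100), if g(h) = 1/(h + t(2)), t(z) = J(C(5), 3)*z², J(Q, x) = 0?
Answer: 7220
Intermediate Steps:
f(j) = -32 - 4*j (f(j) = -4*(8 + j) = -32 - 4*j)
t(z) = 0 (t(z) = 0*z² = 0)
g(h) = 1/h (g(h) = 1/(h + 0) = 1/h)
(f(10) + g(-5))*(-100) = ((-32 - 4*10) + 1/(-5))*(-100) = ((-32 - 40) - ⅕)*(-100) = (-72 - ⅕)*(-100) = -361/5*(-100) = 7220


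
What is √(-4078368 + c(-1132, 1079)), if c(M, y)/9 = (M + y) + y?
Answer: 3*I*√452126 ≈ 2017.2*I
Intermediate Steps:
c(M, y) = 9*M + 18*y (c(M, y) = 9*((M + y) + y) = 9*(M + 2*y) = 9*M + 18*y)
√(-4078368 + c(-1132, 1079)) = √(-4078368 + (9*(-1132) + 18*1079)) = √(-4078368 + (-10188 + 19422)) = √(-4078368 + 9234) = √(-4069134) = 3*I*√452126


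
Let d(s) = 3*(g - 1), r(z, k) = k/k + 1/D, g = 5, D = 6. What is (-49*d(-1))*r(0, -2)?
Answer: -686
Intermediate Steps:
r(z, k) = 7/6 (r(z, k) = k/k + 1/6 = 1 + 1*(1/6) = 1 + 1/6 = 7/6)
d(s) = 12 (d(s) = 3*(5 - 1) = 3*4 = 12)
(-49*d(-1))*r(0, -2) = -49*12*(7/6) = -588*7/6 = -686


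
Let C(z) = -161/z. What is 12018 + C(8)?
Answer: 95983/8 ≈ 11998.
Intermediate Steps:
12018 + C(8) = 12018 - 161/8 = 95983/8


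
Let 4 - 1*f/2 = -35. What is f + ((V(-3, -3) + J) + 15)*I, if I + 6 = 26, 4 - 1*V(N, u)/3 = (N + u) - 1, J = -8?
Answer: 878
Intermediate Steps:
V(N, u) = 15 - 3*N - 3*u (V(N, u) = 12 - 3*((N + u) - 1) = 12 - 3*(-1 + N + u) = 12 + (3 - 3*N - 3*u) = 15 - 3*N - 3*u)
I = 20 (I = -6 + 26 = 20)
f = 78 (f = 8 - 2*(-35) = 8 + 70 = 78)
f + ((V(-3, -3) + J) + 15)*I = 78 + (((15 - 3*(-3) - 3*(-3)) - 8) + 15)*20 = 78 + (((15 + 9 + 9) - 8) + 15)*20 = 78 + ((33 - 8) + 15)*20 = 78 + (25 + 15)*20 = 78 + 40*20 = 78 + 800 = 878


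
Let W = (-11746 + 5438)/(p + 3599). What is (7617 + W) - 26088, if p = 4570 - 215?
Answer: -73462321/3977 ≈ -18472.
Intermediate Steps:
p = 4355
W = -3154/3977 (W = (-11746 + 5438)/(4355 + 3599) = -6308/7954 = -6308*1/7954 = -3154/3977 ≈ -0.79306)
(7617 + W) - 26088 = (7617 - 3154/3977) - 26088 = 30289655/3977 - 26088 = -73462321/3977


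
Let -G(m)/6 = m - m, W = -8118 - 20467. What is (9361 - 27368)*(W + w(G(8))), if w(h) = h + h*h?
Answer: 514730095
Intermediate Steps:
W = -28585
G(m) = 0 (G(m) = -6*(m - m) = -6*0 = 0)
w(h) = h + h²
(9361 - 27368)*(W + w(G(8))) = (9361 - 27368)*(-28585 + 0*(1 + 0)) = -18007*(-28585 + 0*1) = -18007*(-28585 + 0) = -18007*(-28585) = 514730095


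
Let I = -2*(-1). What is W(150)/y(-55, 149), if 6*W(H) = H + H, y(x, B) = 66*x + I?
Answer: -25/1814 ≈ -0.013782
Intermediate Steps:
I = 2
y(x, B) = 2 + 66*x (y(x, B) = 66*x + 2 = 2 + 66*x)
W(H) = H/3 (W(H) = (H + H)/6 = (2*H)/6 = H/3)
W(150)/y(-55, 149) = ((⅓)*150)/(2 + 66*(-55)) = 50/(2 - 3630) = 50/(-3628) = 50*(-1/3628) = -25/1814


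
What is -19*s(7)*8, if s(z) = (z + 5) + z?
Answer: -2888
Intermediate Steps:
s(z) = 5 + 2*z (s(z) = (5 + z) + z = 5 + 2*z)
-19*s(7)*8 = -19*(5 + 2*7)*8 = -19*(5 + 14)*8 = -19*19*8 = -361*8 = -2888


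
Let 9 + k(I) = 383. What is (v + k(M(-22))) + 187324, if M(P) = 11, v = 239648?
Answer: 427346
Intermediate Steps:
k(I) = 374 (k(I) = -9 + 383 = 374)
(v + k(M(-22))) + 187324 = (239648 + 374) + 187324 = 240022 + 187324 = 427346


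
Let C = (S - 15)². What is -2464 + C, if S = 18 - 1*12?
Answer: -2383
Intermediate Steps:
S = 6 (S = 18 - 12 = 6)
C = 81 (C = (6 - 15)² = (-9)² = 81)
-2464 + C = -2464 + 81 = -2383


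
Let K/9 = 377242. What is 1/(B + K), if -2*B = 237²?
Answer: 2/6734187 ≈ 2.9699e-7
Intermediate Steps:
K = 3395178 (K = 9*377242 = 3395178)
B = -56169/2 (B = -½*237² = -½*56169 = -56169/2 ≈ -28085.)
1/(B + K) = 1/(-56169/2 + 3395178) = 1/(6734187/2) = 2/6734187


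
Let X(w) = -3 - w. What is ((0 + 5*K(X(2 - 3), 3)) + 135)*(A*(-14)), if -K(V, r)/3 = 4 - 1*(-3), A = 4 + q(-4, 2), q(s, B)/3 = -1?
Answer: -420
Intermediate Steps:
q(s, B) = -3 (q(s, B) = 3*(-1) = -3)
A = 1 (A = 4 - 3 = 1)
K(V, r) = -21 (K(V, r) = -3*(4 - 1*(-3)) = -3*(4 + 3) = -3*7 = -21)
((0 + 5*K(X(2 - 3), 3)) + 135)*(A*(-14)) = ((0 + 5*(-21)) + 135)*(1*(-14)) = ((0 - 105) + 135)*(-14) = (-105 + 135)*(-14) = 30*(-14) = -420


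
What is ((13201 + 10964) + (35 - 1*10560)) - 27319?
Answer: -13679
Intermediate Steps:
((13201 + 10964) + (35 - 1*10560)) - 27319 = (24165 + (35 - 10560)) - 27319 = (24165 - 10525) - 27319 = 13640 - 27319 = -13679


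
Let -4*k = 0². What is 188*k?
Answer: 0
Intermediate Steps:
k = 0 (k = -¼*0² = -¼*0 = 0)
188*k = 188*0 = 0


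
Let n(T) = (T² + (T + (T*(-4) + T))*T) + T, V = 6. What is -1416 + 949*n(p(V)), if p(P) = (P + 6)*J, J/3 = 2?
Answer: -4852704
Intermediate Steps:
J = 6 (J = 3*2 = 6)
p(P) = 36 + 6*P (p(P) = (P + 6)*6 = (6 + P)*6 = 36 + 6*P)
n(T) = T - T² (n(T) = (T² + (T + (-4*T + T))*T) + T = (T² + (T - 3*T)*T) + T = (T² + (-2*T)*T) + T = (T² - 2*T²) + T = -T² + T = T - T²)
-1416 + 949*n(p(V)) = -1416 + 949*((36 + 6*6)*(1 - (36 + 6*6))) = -1416 + 949*((36 + 36)*(1 - (36 + 36))) = -1416 + 949*(72*(1 - 1*72)) = -1416 + 949*(72*(1 - 72)) = -1416 + 949*(72*(-71)) = -1416 + 949*(-5112) = -1416 - 4851288 = -4852704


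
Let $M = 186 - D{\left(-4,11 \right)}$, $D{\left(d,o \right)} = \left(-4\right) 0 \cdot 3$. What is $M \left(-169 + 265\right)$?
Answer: $17856$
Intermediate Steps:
$D{\left(d,o \right)} = 0$ ($D{\left(d,o \right)} = 0 \cdot 3 = 0$)
$M = 186$ ($M = 186 - 0 = 186 + 0 = 186$)
$M \left(-169 + 265\right) = 186 \left(-169 + 265\right) = 186 \cdot 96 = 17856$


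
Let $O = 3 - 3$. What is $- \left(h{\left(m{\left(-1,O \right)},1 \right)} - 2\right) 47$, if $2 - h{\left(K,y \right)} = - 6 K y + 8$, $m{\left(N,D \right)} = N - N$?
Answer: $376$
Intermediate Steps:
$O = 0$
$m{\left(N,D \right)} = 0$
$h{\left(K,y \right)} = -6 + 6 K y$ ($h{\left(K,y \right)} = 2 - \left(- 6 K y + 8\right) = 2 - \left(8 - 6 K y\right) = 2 + \left(-8 + 6 K y\right) = -6 + 6 K y$)
$- \left(h{\left(m{\left(-1,O \right)},1 \right)} - 2\right) 47 = - \left(\left(-6 + 6 \cdot 0 \cdot 1\right) - 2\right) 47 = - \left(\left(-6 + 0\right) - 2\right) 47 = - \left(-6 - 2\right) 47 = - \left(-8\right) 47 = \left(-1\right) \left(-376\right) = 376$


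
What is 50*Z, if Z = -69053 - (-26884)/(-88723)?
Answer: -306330810150/88723 ≈ -3.4527e+6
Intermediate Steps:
Z = -6126616203/88723 (Z = -69053 - (-26884)*(-1)/88723 = -69053 - 1*26884/88723 = -69053 - 26884/88723 = -6126616203/88723 ≈ -69053.)
50*Z = 50*(-6126616203/88723) = -306330810150/88723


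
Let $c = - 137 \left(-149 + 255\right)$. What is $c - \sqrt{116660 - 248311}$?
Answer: $-14522 - 13 i \sqrt{779} \approx -14522.0 - 362.84 i$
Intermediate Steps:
$c = -14522$ ($c = \left(-137\right) 106 = -14522$)
$c - \sqrt{116660 - 248311} = -14522 - \sqrt{116660 - 248311} = -14522 - \sqrt{-131651} = -14522 - 13 i \sqrt{779}$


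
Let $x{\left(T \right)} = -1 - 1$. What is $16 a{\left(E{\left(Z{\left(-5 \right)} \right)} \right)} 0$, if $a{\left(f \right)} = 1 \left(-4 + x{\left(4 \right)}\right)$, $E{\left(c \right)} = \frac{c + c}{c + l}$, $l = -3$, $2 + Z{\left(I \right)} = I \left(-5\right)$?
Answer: $0$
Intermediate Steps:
$x{\left(T \right)} = -2$
$Z{\left(I \right)} = -2 - 5 I$ ($Z{\left(I \right)} = -2 + I \left(-5\right) = -2 - 5 I$)
$E{\left(c \right)} = \frac{2 c}{-3 + c}$ ($E{\left(c \right)} = \frac{c + c}{c - 3} = \frac{2 c}{-3 + c}$)
$a{\left(f \right)} = -6$ ($a{\left(f \right)} = 1 \left(-4 - 2\right) = 1 \left(-6\right) = -6$)
$16 a{\left(E{\left(Z{\left(-5 \right)} \right)} \right)} 0 = 16 \left(-6\right) 0 = \left(-96\right) 0 = 0$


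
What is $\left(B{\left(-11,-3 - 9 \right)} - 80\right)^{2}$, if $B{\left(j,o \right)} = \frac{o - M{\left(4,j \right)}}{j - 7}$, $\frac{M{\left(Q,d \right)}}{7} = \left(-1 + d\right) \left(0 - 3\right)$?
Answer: $\frac{38416}{9} \approx 4268.4$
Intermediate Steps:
$M{\left(Q,d \right)} = 21 - 21 d$ ($M{\left(Q,d \right)} = 7 \left(-1 + d\right) \left(0 - 3\right) = 7 \left(-1 + d\right) \left(-3\right) = 7 \left(3 - 3 d\right) = 21 - 21 d$)
$B{\left(j,o \right)} = \frac{-21 + o + 21 j}{-7 + j}$ ($B{\left(j,o \right)} = \frac{o - \left(21 - 21 j\right)}{j - 7} = \frac{o + \left(-21 + 21 j\right)}{-7 + j} = \frac{-21 + o + 21 j}{-7 + j}$)
$\left(B{\left(-11,-3 - 9 \right)} - 80\right)^{2} = \left(\frac{-21 - 12 + 21 \left(-11\right)}{-7 - 11} - 80\right)^{2} = \left(\frac{-21 - 12 - 231}{-18} - 80\right)^{2} = \left(- \frac{-21 - 12 - 231}{18} - 80\right)^{2} = \left(\left(- \frac{1}{18}\right) \left(-264\right) - 80\right)^{2} = \left(\frac{44}{3} - 80\right)^{2} = \left(- \frac{196}{3}\right)^{2} = \frac{38416}{9}$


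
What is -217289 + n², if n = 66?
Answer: -212933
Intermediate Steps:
-217289 + n² = -217289 + 66² = -217289 + 4356 = -212933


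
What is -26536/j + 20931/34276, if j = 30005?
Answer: -281513281/1028451380 ≈ -0.27373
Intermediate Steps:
-26536/j + 20931/34276 = -26536/30005 + 20931/34276 = -281513281/1028451380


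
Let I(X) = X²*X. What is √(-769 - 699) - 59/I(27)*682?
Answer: -40238/19683 + 2*I*√367 ≈ -2.0443 + 38.315*I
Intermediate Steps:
I(X) = X³
√(-769 - 699) - 59/I(27)*682 = √(-769 - 699) - 59/(27³)*682 = √(-1468) - 59/19683*682 = 2*I*√367 - 59*1/19683*682 = 2*I*√367 - 59/19683*682 = 2*I*√367 - 40238/19683 = -40238/19683 + 2*I*√367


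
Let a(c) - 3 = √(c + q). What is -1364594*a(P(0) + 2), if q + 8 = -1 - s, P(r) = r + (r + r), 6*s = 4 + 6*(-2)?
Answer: -4093782 - 1364594*I*√51/3 ≈ -4.0938e+6 - 3.2484e+6*I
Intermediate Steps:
s = -4/3 (s = (4 + 6*(-2))/6 = (4 - 12)/6 = (⅙)*(-8) = -4/3 ≈ -1.3333)
P(r) = 3*r (P(r) = r + 2*r = 3*r)
q = -23/3 (q = -8 + (-1 - 1*(-4/3)) = -8 + (-1 + 4/3) = -8 + ⅓ = -23/3 ≈ -7.6667)
a(c) = 3 + √(-23/3 + c) (a(c) = 3 + √(c - 23/3) = 3 + √(-23/3 + c))
-1364594*a(P(0) + 2) = -1364594*(3 + √(-69 + 9*(3*0 + 2))/3) = -1364594*(3 + √(-69 + 9*(0 + 2))/3) = -1364594*(3 + √(-69 + 9*2)/3) = -1364594*(3 + √(-69 + 18)/3) = -1364594*(3 + √(-51)/3) = -1364594*(3 + (I*√51)/3) = -1364594*(3 + I*√51/3) = -4093782 - 1364594*I*√51/3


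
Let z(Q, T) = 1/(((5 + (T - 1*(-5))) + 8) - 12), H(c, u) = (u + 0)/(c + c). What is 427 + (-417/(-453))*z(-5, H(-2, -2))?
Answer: 838479/1963 ≈ 427.14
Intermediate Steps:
H(c, u) = u/(2*c) (H(c, u) = u/((2*c)) = u*(1/(2*c)) = u/(2*c))
z(Q, T) = 1/(6 + T) (z(Q, T) = 1/(((5 + (T + 5)) + 8) - 12) = 1/(((5 + (5 + T)) + 8) - 12) = 1/(((10 + T) + 8) - 12) = 1/((18 + T) - 12) = 1/(6 + T))
427 + (-417/(-453))*z(-5, H(-2, -2)) = 427 + (-417/(-453))/(6 + (½)*(-2)/(-2)) = 427 + (-417*(-1/453))/(6 + (½)*(-2)*(-½)) = 427 + 139/(151*(6 + ½)) = 427 + 139/(151*(13/2)) = 427 + (139/151)*(2/13) = 427 + 278/1963 = 838479/1963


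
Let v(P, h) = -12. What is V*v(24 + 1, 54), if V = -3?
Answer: 36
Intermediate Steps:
V*v(24 + 1, 54) = -3*(-12) = 36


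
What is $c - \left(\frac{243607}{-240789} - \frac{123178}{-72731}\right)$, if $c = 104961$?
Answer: $\frac{1838151657402674}{17512824759} \approx 1.0496 \cdot 10^{5}$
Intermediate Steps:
$c - \left(\frac{243607}{-240789} - \frac{123178}{-72731}\right) = 104961 - \left(\frac{243607}{-240789} - \frac{123178}{-72731}\right) = 104961 - \left(243607 \left(- \frac{1}{240789}\right) - - \frac{123178}{72731}\right) = 104961 - \left(- \frac{243607}{240789} + \frac{123178}{72731}\right) = 104961 - \frac{11942126725}{17512824759} = \frac{1838151657402674}{17512824759}$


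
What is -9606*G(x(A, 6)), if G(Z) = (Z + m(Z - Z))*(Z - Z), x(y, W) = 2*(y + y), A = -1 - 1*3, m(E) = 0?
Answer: 0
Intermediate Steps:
A = -4 (A = -1 - 3 = -4)
x(y, W) = 4*y (x(y, W) = 2*(2*y) = 4*y)
G(Z) = 0 (G(Z) = (Z + 0)*(Z - Z) = Z*0 = 0)
-9606*G(x(A, 6)) = -9606*0 = 0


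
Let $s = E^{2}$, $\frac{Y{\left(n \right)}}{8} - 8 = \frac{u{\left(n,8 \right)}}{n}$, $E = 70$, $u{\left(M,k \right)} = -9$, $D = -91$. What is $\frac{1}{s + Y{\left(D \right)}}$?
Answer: $\frac{91}{451796} \approx 0.00020142$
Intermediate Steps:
$Y{\left(n \right)} = 64 - \frac{72}{n}$ ($Y{\left(n \right)} = 64 + 8 \left(- \frac{9}{n}\right) = 64 - \frac{72}{n}$)
$s = 4900$ ($s = 70^{2} = 4900$)
$\frac{1}{s + Y{\left(D \right)}} = \frac{1}{4900 + \left(64 - \frac{72}{-91}\right)} = \frac{1}{4900 + \left(64 - - \frac{72}{91}\right)} = \frac{1}{4900 + \left(64 + \frac{72}{91}\right)} = \frac{1}{4900 + \frac{5896}{91}} = \frac{1}{\frac{451796}{91}} = \frac{91}{451796}$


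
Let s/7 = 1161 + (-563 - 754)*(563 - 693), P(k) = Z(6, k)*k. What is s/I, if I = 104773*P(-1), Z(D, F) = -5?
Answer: 1206597/523865 ≈ 2.3033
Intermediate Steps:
P(k) = -5*k
I = 523865 (I = 104773*(-5*(-1)) = 104773*5 = 523865)
s = 1206597 (s = 7*(1161 + (-563 - 754)*(563 - 693)) = 7*(1161 - 1317*(-130)) = 7*(1161 + 171210) = 7*172371 = 1206597)
s/I = 1206597/523865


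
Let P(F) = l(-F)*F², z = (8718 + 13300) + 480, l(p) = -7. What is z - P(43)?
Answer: 35441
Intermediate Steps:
z = 22498 (z = 22018 + 480 = 22498)
P(F) = -7*F²
z - P(43) = 22498 - (-7)*43² = 22498 - (-7)*1849 = 22498 - 1*(-12943) = 22498 + 12943 = 35441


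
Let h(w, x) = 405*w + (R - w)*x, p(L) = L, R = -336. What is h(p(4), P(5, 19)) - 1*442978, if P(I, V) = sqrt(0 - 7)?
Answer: -441358 - 340*I*sqrt(7) ≈ -4.4136e+5 - 899.56*I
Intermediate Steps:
P(I, V) = I*sqrt(7) (P(I, V) = sqrt(-7) = I*sqrt(7))
h(w, x) = 405*w + x*(-336 - w) (h(w, x) = 405*w + (-336 - w)*x = 405*w + x*(-336 - w))
h(p(4), P(5, 19)) - 1*442978 = (-336*I*sqrt(7) + 405*4 - 1*4*I*sqrt(7)) - 1*442978 = (-336*I*sqrt(7) + 1620 - 4*I*sqrt(7)) - 442978 = (1620 - 340*I*sqrt(7)) - 442978 = -441358 - 340*I*sqrt(7)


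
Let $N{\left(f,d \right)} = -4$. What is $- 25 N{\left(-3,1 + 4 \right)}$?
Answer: $100$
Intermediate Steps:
$- 25 N{\left(-3,1 + 4 \right)} = \left(-25\right) \left(-4\right) = 100$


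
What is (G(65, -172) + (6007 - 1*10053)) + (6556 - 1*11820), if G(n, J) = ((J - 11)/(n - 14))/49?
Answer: -7755291/833 ≈ -9310.1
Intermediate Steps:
G(n, J) = (-11 + J)/(49*(-14 + n)) (G(n, J) = ((-11 + J)/(-14 + n))*(1/49) = (-11 + J)/(49*(-14 + n)))
(G(65, -172) + (6007 - 1*10053)) + (6556 - 1*11820) = ((-11 - 172)/(49*(-14 + 65)) + (6007 - 1*10053)) + (6556 - 1*11820) = ((1/49)*(-183)/51 + (6007 - 10053)) + (6556 - 11820) = ((1/49)*(1/51)*(-183) - 4046) - 5264 = (-61/833 - 4046) - 5264 = -3370379/833 - 5264 = -7755291/833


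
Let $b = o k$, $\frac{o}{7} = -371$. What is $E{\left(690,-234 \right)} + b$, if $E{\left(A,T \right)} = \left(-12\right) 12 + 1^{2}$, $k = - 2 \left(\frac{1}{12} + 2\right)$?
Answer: $\frac{64067}{6} \approx 10678.0$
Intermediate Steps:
$o = -2597$ ($o = 7 \left(-371\right) = -2597$)
$k = - \frac{25}{6}$ ($k = - 2 \left(\frac{1}{12} + 2\right) = \left(-2\right) \frac{25}{12} = - \frac{25}{6} \approx -4.1667$)
$E{\left(A,T \right)} = -143$ ($E{\left(A,T \right)} = -144 + 1 = -143$)
$b = \frac{64925}{6}$ ($b = \left(-2597\right) \left(- \frac{25}{6}\right) = \frac{64925}{6} \approx 10821.0$)
$E{\left(690,-234 \right)} + b = -143 + \frac{64925}{6} = \frac{64067}{6}$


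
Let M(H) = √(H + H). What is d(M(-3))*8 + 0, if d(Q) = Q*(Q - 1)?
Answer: -48 - 8*I*√6 ≈ -48.0 - 19.596*I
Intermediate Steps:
M(H) = √2*√H (M(H) = √(2*H) = √2*√H)
d(Q) = Q*(-1 + Q)
d(M(-3))*8 + 0 = ((√2*√(-3))*(-1 + √2*√(-3)))*8 + 0 = ((√2*(I*√3))*(-1 + √2*(I*√3)))*8 + 0 = ((I*√6)*(-1 + I*√6))*8 + 0 = (I*√6*(-1 + I*√6))*8 + 0 = 8*I*√6*(-1 + I*√6) + 0 = 8*I*√6*(-1 + I*√6)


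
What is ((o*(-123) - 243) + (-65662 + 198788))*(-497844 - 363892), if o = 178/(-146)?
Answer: -8368668160816/73 ≈ -1.1464e+11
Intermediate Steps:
o = -89/73 (o = 178*(-1/146) = -89/73 ≈ -1.2192)
((o*(-123) - 243) + (-65662 + 198788))*(-497844 - 363892) = ((-89/73*(-123) - 243) + (-65662 + 198788))*(-497844 - 363892) = ((10947/73 - 243) + 133126)*(-861736) = (-6792/73 + 133126)*(-861736) = (9711406/73)*(-861736) = -8368668160816/73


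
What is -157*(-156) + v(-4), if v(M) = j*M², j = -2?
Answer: 24460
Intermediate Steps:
v(M) = -2*M²
-157*(-156) + v(-4) = -157*(-156) - 2*(-4)² = 24492 - 2*16 = 24492 - 32 = 24460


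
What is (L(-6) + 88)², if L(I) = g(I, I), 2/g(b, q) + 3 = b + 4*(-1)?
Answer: 1304164/169 ≈ 7716.9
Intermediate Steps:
g(b, q) = 2/(-7 + b) (g(b, q) = 2/(-3 + (b + 4*(-1))) = 2/(-3 + (b - 4)) = 2/(-3 + (-4 + b)) = 2/(-7 + b))
L(I) = 2/(-7 + I)
(L(-6) + 88)² = (2/(-7 - 6) + 88)² = (2/(-13) + 88)² = (2*(-1/13) + 88)² = (-2/13 + 88)² = (1142/13)² = 1304164/169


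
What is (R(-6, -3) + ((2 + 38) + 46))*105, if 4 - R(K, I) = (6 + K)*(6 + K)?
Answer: 9450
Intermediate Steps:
R(K, I) = 4 - (6 + K)² (R(K, I) = 4 - (6 + K)*(6 + K) = 4 - (6 + K)²)
(R(-6, -3) + ((2 + 38) + 46))*105 = ((4 - (6 - 6)²) + ((2 + 38) + 46))*105 = ((4 - 1*0²) + (40 + 46))*105 = ((4 - 1*0) + 86)*105 = ((4 + 0) + 86)*105 = (4 + 86)*105 = 90*105 = 9450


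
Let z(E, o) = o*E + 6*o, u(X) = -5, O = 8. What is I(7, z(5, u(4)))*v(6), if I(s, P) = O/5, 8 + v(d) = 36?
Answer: 224/5 ≈ 44.800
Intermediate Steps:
v(d) = 28 (v(d) = -8 + 36 = 28)
z(E, o) = 6*o + E*o (z(E, o) = E*o + 6*o = 6*o + E*o)
I(s, P) = 8/5
I(7, z(5, u(4)))*v(6) = (8/5)*28 = 224/5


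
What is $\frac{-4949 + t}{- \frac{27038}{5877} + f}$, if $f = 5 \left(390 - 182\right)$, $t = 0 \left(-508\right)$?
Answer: $- \frac{29085273}{6085042} \approx -4.7798$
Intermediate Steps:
$t = 0$
$f = 1040$ ($f = 5 \cdot 208 = 1040$)
$\frac{-4949 + t}{- \frac{27038}{5877} + f} = \frac{-4949 + 0}{- \frac{27038}{5877} + 1040} = - \frac{4949}{\left(-27038\right) \frac{1}{5877} + 1040} = - \frac{4949}{- \frac{27038}{5877} + 1040} = - \frac{4949}{\frac{6085042}{5877}} = \left(-4949\right) \frac{5877}{6085042} = - \frac{29085273}{6085042}$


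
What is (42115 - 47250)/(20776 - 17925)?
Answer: -5135/2851 ≈ -1.8011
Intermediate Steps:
(42115 - 47250)/(20776 - 17925) = -5135/2851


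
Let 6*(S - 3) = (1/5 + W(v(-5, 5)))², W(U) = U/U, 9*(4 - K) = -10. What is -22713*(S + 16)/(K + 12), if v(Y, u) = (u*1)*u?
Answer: -98324577/3850 ≈ -25539.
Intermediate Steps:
K = 46/9 (K = 4 - ⅑*(-10) = 4 + 10/9 = 46/9 ≈ 5.1111)
v(Y, u) = u² (v(Y, u) = u*u = u²)
W(U) = 1
S = 81/25 (S = 3 + (1/5 + 1)²/6 = 3 + (⅕ + 1)²/6 = 3 + (6/5)²/6 = 3 + (⅙)*(36/25) = 3 + 6/25 = 81/25 ≈ 3.2400)
-22713*(S + 16)/(K + 12) = -22713*(81/25 + 16)/(46/9 + 12) = -10924953/(25*154/9) = -10924953*9/(25*154) = -22713*4329/3850 = -98324577/3850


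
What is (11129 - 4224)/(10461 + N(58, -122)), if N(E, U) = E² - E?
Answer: 6905/13767 ≈ 0.50156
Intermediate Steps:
(11129 - 4224)/(10461 + N(58, -122)) = (11129 - 4224)/(10461 + 58*(-1 + 58)) = 6905/(10461 + 58*57) = 6905/(10461 + 3306) = 6905/13767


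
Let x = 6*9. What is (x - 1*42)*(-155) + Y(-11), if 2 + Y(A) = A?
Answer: -1873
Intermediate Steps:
x = 54
Y(A) = -2 + A
(x - 1*42)*(-155) + Y(-11) = (54 - 1*42)*(-155) + (-2 - 11) = (54 - 42)*(-155) - 13 = 12*(-155) - 13 = -1860 - 13 = -1873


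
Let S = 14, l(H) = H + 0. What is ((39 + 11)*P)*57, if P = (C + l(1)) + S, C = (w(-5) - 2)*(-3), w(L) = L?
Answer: 102600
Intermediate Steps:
l(H) = H
C = 21 (C = (-5 - 2)*(-3) = -7*(-3) = 21)
P = 36 (P = (21 + 1) + 14 = 22 + 14 = 36)
((39 + 11)*P)*57 = ((39 + 11)*36)*57 = (50*36)*57 = 1800*57 = 102600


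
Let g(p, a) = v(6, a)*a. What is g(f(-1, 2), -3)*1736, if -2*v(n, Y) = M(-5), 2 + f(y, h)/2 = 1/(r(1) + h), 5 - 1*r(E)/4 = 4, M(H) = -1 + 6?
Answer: 13020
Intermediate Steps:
M(H) = 5
r(E) = 4 (r(E) = 20 - 4*4 = 20 - 16 = 4)
f(y, h) = -4 + 2/(4 + h)
v(n, Y) = -5/2 (v(n, Y) = -1/2*5 = -5/2)
g(p, a) = -5*a/2
g(f(-1, 2), -3)*1736 = -5/2*(-3)*1736 = (15/2)*1736 = 13020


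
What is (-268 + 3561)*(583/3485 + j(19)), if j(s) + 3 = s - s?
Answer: -32508496/3485 ≈ -9328.1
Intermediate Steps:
j(s) = -3 (j(s) = -3 + (s - s) = -3 + 0 = -3)
(-268 + 3561)*(583/3485 + j(19)) = (-268 + 3561)*(583/3485 - 3) = 3293*(583*(1/3485) - 3) = 3293*(583/3485 - 3) = 3293*(-9872/3485) = -32508496/3485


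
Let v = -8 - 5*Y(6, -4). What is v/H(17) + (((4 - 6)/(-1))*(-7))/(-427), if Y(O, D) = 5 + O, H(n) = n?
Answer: -3809/1037 ≈ -3.6731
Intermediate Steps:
v = -63 (v = -8 - 5*(5 + 6) = -8 - 5*11 = -8 - 55 = -63)
v/H(17) + (((4 - 6)/(-1))*(-7))/(-427) = -63/17 + (((4 - 6)/(-1))*(-7))/(-427) = -63*1/17 + (-2*(-1)*(-7))*(-1/427) = -63/17 + (2*(-7))*(-1/427) = -63/17 - 14*(-1/427) = -63/17 + 2/61 = -3809/1037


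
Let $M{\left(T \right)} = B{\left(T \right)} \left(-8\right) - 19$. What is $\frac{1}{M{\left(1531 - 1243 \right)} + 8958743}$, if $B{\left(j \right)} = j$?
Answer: $\frac{1}{8956420} \approx 1.1165 \cdot 10^{-7}$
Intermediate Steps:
$M{\left(T \right)} = -19 - 8 T$ ($M{\left(T \right)} = T \left(-8\right) - 19 = - 8 T - 19 = -19 - 8 T$)
$\frac{1}{M{\left(1531 - 1243 \right)} + 8958743} = \frac{1}{\left(-19 - 8 \left(1531 - 1243\right)\right) + 8958743} = \frac{1}{\left(-19 - 2304\right) + 8958743} = \frac{1}{-2323 + 8958743} = \frac{1}{8956420}$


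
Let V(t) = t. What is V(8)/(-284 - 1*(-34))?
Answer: -4/125 ≈ -0.032000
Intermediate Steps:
V(8)/(-284 - 1*(-34)) = 8/(-284 - 1*(-34)) = 8/(-284 + 34) = 8/(-250) = 8*(-1/250) = -4/125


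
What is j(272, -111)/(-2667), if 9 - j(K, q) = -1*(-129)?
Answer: 40/889 ≈ 0.044994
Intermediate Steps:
j(K, q) = -120 (j(K, q) = 9 - (-1)*(-129) = 9 - 1*129 = 9 - 129 = -120)
j(272, -111)/(-2667) = -120/(-2667) = -120*(-1/2667) = 40/889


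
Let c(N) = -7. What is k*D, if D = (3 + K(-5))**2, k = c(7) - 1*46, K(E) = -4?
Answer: -53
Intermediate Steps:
k = -53 (k = -7 - 1*46 = -7 - 46 = -53)
D = 1 (D = (3 - 4)**2 = (-1)**2 = 1)
k*D = -53*1 = -53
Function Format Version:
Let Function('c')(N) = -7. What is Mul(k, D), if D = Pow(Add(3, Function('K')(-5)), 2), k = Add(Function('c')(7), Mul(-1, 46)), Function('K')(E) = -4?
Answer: -53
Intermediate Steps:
k = -53 (k = Add(-7, Mul(-1, 46)) = Add(-7, -46) = -53)
D = 1 (D = Pow(Add(3, -4), 2) = Pow(-1, 2) = 1)
Mul(k, D) = Mul(-53, 1) = -53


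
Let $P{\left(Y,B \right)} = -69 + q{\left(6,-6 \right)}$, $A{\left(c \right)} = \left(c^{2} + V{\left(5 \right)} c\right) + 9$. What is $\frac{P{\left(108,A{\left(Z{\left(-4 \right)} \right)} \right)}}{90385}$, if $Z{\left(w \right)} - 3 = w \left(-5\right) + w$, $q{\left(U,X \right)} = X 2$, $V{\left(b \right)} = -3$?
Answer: $- \frac{81}{90385} \approx -0.00089617$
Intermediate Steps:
$q{\left(U,X \right)} = 2 X$
$Z{\left(w \right)} = 3 - 4 w$ ($Z{\left(w \right)} = 3 + \left(w \left(-5\right) + w\right) = 3 + \left(- 5 w + w\right) = 3 - 4 w$)
$A{\left(c \right)} = 9 + c^{2} - 3 c$ ($A{\left(c \right)} = \left(c^{2} - 3 c\right) + 9 = 9 + c^{2} - 3 c$)
$P{\left(Y,B \right)} = -81$ ($P{\left(Y,B \right)} = -69 + 2 \left(-6\right) = -69 - 12 = -81$)
$\frac{P{\left(108,A{\left(Z{\left(-4 \right)} \right)} \right)}}{90385} = - \frac{81}{90385}$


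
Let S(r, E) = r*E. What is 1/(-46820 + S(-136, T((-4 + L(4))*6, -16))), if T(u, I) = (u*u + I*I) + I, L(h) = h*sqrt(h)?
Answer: -1/157796 ≈ -6.3373e-6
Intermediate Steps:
L(h) = h**(3/2)
T(u, I) = I + I**2 + u**2 (T(u, I) = (u**2 + I**2) + I = (I**2 + u**2) + I = I + I**2 + u**2)
S(r, E) = E*r
1/(-46820 + S(-136, T((-4 + L(4))*6, -16))) = 1/(-46820 + (-16 + (-16)**2 + ((-4 + 4**(3/2))*6)**2)*(-136)) = 1/(-46820 + (-16 + 256 + ((-4 + 8)*6)**2)*(-136)) = 1/(-46820 + (-16 + 256 + (4*6)**2)*(-136)) = 1/(-46820 + (-16 + 256 + 24**2)*(-136)) = 1/(-46820 + (-16 + 256 + 576)*(-136)) = 1/(-46820 + 816*(-136)) = 1/(-46820 - 110976) = 1/(-157796) = -1/157796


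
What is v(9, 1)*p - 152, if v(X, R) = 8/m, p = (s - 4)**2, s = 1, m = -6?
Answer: -164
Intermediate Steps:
p = 9 (p = (1 - 4)**2 = (-3)**2 = 9)
v(X, R) = -4/3 (v(X, R) = 8/(-6) = 8*(-1/6) = -4/3)
v(9, 1)*p - 152 = -4/3*9 - 152 = -12 - 152 = -164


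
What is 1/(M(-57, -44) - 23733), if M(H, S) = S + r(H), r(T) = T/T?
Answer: -1/23776 ≈ -4.2059e-5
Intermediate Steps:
r(T) = 1
M(H, S) = 1 + S (M(H, S) = S + 1 = 1 + S)
1/(M(-57, -44) - 23733) = 1/((1 - 44) - 23733) = 1/(-43 - 23733) = 1/(-23776) = -1/23776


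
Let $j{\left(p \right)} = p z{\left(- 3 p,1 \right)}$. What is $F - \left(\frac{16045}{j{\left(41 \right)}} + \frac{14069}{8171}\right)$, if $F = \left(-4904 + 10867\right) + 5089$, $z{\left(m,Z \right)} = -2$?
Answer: $\frac{7535033181}{670022} \approx 11246.0$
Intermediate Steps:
$j{\left(p \right)} = - 2 p$ ($j{\left(p \right)} = p \left(-2\right) = - 2 p$)
$F = 11052$ ($F = 5963 + 5089 = 11052$)
$F - \left(\frac{16045}{j{\left(41 \right)}} + \frac{14069}{8171}\right) = 11052 - \left(\frac{16045}{\left(-2\right) 41} + \frac{14069}{8171}\right) = 11052 - \left(\frac{16045}{-82} + 14069 \cdot \frac{1}{8171}\right) = 11052 - \left(16045 \left(- \frac{1}{82}\right) + \frac{14069}{8171}\right) = 11052 - \left(- \frac{16045}{82} + \frac{14069}{8171}\right) = 11052 - - \frac{129950037}{670022} = 11052 + \frac{129950037}{670022} = \frac{7535033181}{670022}$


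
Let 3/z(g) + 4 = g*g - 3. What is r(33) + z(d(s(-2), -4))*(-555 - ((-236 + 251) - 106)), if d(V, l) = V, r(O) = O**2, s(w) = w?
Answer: 1553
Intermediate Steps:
z(g) = 3/(-7 + g**2) (z(g) = 3/(-4 + (g*g - 3)) = 3/(-4 + (g**2 - 3)) = 3/(-4 + (-3 + g**2)) = 3/(-7 + g**2))
r(33) + z(d(s(-2), -4))*(-555 - ((-236 + 251) - 106)) = 33**2 + (3/(-7 + (-2)**2))*(-555 - ((-236 + 251) - 106)) = 1089 + (3/(-7 + 4))*(-555 - (15 - 106)) = 1089 + (3/(-3))*(-555 - 1*(-91)) = 1089 + (3*(-1/3))*(-555 + 91) = 1089 - 1*(-464) = 1089 + 464 = 1553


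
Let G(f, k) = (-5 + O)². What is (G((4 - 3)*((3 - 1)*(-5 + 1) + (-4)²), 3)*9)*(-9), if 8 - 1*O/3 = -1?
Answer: -39204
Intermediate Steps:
O = 27 (O = 24 - 3*(-1) = 24 + 3 = 27)
G(f, k) = 484 (G(f, k) = (-5 + 27)² = 22² = 484)
(G((4 - 3)*((3 - 1)*(-5 + 1) + (-4)²), 3)*9)*(-9) = (484*9)*(-9) = 4356*(-9) = -39204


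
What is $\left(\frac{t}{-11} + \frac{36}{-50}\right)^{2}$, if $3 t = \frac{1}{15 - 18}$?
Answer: $\frac{3087049}{6125625} \approx 0.50396$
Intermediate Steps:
$t = - \frac{1}{9}$ ($t = \frac{1}{3 \left(15 - 18\right)} = \frac{1}{3 \left(-3\right)} = \frac{1}{3} \left(- \frac{1}{3}\right) = - \frac{1}{9} \approx -0.11111$)
$\left(\frac{t}{-11} + \frac{36}{-50}\right)^{2} = \left(- \frac{1}{9 \left(-11\right)} + \frac{36}{-50}\right)^{2} = \left(\left(- \frac{1}{9}\right) \left(- \frac{1}{11}\right) + 36 \left(- \frac{1}{50}\right)\right)^{2} = \left(\frac{1}{99} - \frac{18}{25}\right)^{2} = \left(- \frac{1757}{2475}\right)^{2} = \frac{3087049}{6125625}$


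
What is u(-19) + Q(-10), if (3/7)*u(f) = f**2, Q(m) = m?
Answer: 2497/3 ≈ 832.33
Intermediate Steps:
u(f) = 7*f**2/3
u(-19) + Q(-10) = (7/3)*(-19)**2 - 10 = (7/3)*361 - 10 = 2527/3 - 10 = 2497/3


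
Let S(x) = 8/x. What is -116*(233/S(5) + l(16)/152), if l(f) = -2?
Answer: -641857/38 ≈ -16891.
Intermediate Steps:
-116*(233/S(5) + l(16)/152) = -116*(233/((8/5)) - 2/152) = -116*(233/((8*(⅕))) - 2*1/152) = -116*(233/(8/5) - 1/76) = -116*(233*(5/8) - 1/76) = -116*(1165/8 - 1/76) = -116*22133/152 = -641857/38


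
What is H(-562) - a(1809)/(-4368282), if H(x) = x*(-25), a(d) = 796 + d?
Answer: 61374364705/4368282 ≈ 14050.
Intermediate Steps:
H(x) = -25*x
H(-562) - a(1809)/(-4368282) = -25*(-562) - (796 + 1809)/(-4368282) = 14050 - 2605*(-1)/4368282 = 14050 - 1*(-2605/4368282) = 14050 + 2605/4368282 = 61374364705/4368282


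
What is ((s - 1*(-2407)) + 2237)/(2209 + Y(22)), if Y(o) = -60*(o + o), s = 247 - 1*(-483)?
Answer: -5374/431 ≈ -12.469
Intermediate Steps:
s = 730 (s = 247 + 483 = 730)
Y(o) = -120*o
((s - 1*(-2407)) + 2237)/(2209 + Y(22)) = ((730 - 1*(-2407)) + 2237)/(2209 - 120*22) = ((730 + 2407) + 2237)/(2209 - 2640) = (3137 + 2237)/(-431) = 5374*(-1/431) = -5374/431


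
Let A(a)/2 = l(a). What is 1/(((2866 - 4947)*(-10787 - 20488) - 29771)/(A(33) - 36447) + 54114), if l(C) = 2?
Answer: 36443/1907022998 ≈ 1.9110e-5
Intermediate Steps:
A(a) = 4 (A(a) = 2*2 = 4)
1/(((2866 - 4947)*(-10787 - 20488) - 29771)/(A(33) - 36447) + 54114) = 1/(((2866 - 4947)*(-10787 - 20488) - 29771)/(4 - 36447) + 54114) = 1/((-2081*(-31275) - 29771)/(-36443) + 54114) = 1/((65083275 - 29771)*(-1/36443) + 54114) = 1/(65053504*(-1/36443) + 54114) = 1/(-65053504/36443 + 54114) = 1/(1907022998/36443) = 36443/1907022998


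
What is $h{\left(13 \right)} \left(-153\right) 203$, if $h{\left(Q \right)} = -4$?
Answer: $124236$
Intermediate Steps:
$h{\left(13 \right)} \left(-153\right) 203 = \left(-4\right) \left(-153\right) 203 = 612 \cdot 203 = 124236$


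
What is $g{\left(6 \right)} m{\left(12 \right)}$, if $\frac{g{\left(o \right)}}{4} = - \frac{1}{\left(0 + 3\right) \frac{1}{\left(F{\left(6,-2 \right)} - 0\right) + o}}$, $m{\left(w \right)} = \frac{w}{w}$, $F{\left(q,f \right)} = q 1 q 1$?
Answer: $-56$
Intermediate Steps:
$F{\left(q,f \right)} = q^{2}$ ($F{\left(q,f \right)} = q q 1 = q^{2} \cdot 1 = q^{2}$)
$m{\left(w \right)} = 1$
$g{\left(o \right)} = -48 - \frac{4 o}{3}$ ($g{\left(o \right)} = 4 \left(- \frac{1}{\left(0 + 3\right) \frac{1}{\left(6^{2} - 0\right) + o}}\right) = 4 \left(- \frac{1}{3 \frac{1}{\left(36 + 0\right) + o}}\right) = 4 \left(- \frac{1}{3 \frac{1}{36 + o}}\right) = 4 \left(- (12 + \frac{o}{3})\right) = 4 \left(-12 - \frac{o}{3}\right) = -48 - \frac{4 o}{3}$)
$g{\left(6 \right)} m{\left(12 \right)} = \left(-48 - 8\right) 1 = \left(-56\right) 1 = -56$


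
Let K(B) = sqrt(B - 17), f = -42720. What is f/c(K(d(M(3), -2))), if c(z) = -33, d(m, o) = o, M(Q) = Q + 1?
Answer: 14240/11 ≈ 1294.5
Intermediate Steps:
M(Q) = 1 + Q
K(B) = sqrt(-17 + B)
f/c(K(d(M(3), -2))) = -42720/(-33) = -42720*(-1/33) = 14240/11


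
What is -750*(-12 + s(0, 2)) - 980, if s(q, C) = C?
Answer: 6520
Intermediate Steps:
-750*(-12 + s(0, 2)) - 980 = -750*(-12 + 2) - 980 = -750*(-10) - 980 = 7500 - 980 = 6520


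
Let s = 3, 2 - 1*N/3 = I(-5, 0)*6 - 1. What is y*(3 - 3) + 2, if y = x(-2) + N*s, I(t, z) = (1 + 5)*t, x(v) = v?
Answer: 2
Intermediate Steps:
I(t, z) = 6*t
N = 549 (N = 6 - 3*((6*(-5))*6 - 1) = 6 - 3*(-30*6 - 1) = 6 - 3*(-180 - 1) = 6 - 3*(-181) = 6 + 543 = 549)
y = 1645 (y = -2 + 549*3 = -2 + 1647 = 1645)
y*(3 - 3) + 2 = 1645*(3 - 3) + 2 = 1645*0 + 2 = 0 + 2 = 2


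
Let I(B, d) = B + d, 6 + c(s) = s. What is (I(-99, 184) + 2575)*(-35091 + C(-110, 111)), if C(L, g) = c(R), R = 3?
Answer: -93350040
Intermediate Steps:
c(s) = -6 + s
C(L, g) = -3 (C(L, g) = -6 + 3 = -3)
(I(-99, 184) + 2575)*(-35091 + C(-110, 111)) = ((-99 + 184) + 2575)*(-35091 - 3) = (85 + 2575)*(-35094) = 2660*(-35094) = -93350040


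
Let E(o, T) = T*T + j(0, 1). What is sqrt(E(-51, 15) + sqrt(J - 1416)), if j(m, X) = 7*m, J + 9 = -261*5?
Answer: sqrt(225 + I*sqrt(2730)) ≈ 15.099 + 1.7302*I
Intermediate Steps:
J = -1314 (J = -9 - 261*5 = -9 - 1305 = -1314)
E(o, T) = T**2 (E(o, T) = T*T + 7*0 = T**2 + 0 = T**2)
sqrt(E(-51, 15) + sqrt(J - 1416)) = sqrt(15**2 + sqrt(-1314 - 1416)) = sqrt(225 + sqrt(-2730)) = sqrt(225 + I*sqrt(2730))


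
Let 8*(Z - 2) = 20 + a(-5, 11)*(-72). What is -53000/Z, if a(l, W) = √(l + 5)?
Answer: -106000/9 ≈ -11778.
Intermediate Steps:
a(l, W) = √(5 + l)
Z = 9/2 (Z = 2 + (20 + √(5 - 5)*(-72))/8 = 2 + (20 + √0*(-72))/8 = 2 + (20 + 0*(-72))/8 = 2 + (20 + 0)/8 = 2 + (⅛)*20 = 2 + 5/2 = 9/2 ≈ 4.5000)
-53000/Z = -53000/9/2 = -53000*2/9 = -106000/9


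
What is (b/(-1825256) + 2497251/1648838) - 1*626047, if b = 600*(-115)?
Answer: -235514498288575445/376193931566 ≈ -6.2605e+5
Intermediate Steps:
b = -69000
(b/(-1825256) + 2497251/1648838) - 1*626047 = (-69000/(-1825256) + 2497251/1648838) - 1*626047 = (-69000*(-1/1825256) + 2497251*(1/1648838)) - 626047 = (8625/228157 + 2497251/1648838) - 626047 = 583986524157/376193931566 - 626047 = -235514498288575445/376193931566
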